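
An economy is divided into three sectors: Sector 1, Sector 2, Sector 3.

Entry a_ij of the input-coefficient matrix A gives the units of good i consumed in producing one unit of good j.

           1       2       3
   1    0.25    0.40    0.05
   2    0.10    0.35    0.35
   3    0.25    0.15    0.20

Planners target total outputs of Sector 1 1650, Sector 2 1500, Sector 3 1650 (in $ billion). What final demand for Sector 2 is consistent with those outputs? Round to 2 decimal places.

d_2 = 232.50

I − A =
  [   0.75    -0.40    -0.05]
  [  -0.10     0.65    -0.35]
  [  -0.25    -0.15     0.80]
d = (I − A) x:
  d_1 = (+0.75)·1650 + (-0.40)·1500 + (-0.05)·1650 = 555.00
  d_2 = (-0.10)·1650 + (+0.65)·1500 + (-0.35)·1650 = 232.50
  d_3 = (-0.25)·1650 + (-0.15)·1500 + (+0.80)·1650 = 682.50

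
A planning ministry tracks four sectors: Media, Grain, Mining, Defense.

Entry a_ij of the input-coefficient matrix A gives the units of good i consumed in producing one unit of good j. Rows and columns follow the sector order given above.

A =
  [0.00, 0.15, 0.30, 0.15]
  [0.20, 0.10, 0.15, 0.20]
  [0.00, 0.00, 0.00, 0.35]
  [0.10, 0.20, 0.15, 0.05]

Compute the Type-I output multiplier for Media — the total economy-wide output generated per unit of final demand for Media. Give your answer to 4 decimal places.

m_1 = 1.6405

I − A =
  [   1.00    -0.15    -0.30    -0.15]
  [  -0.20     0.90    -0.15    -0.20]
  [   0.00     0.00     1.00    -0.35]
  [  -0.10    -0.20    -0.15     0.95]
Compute the cofactors C_ij = (−1)^(i+j)·(3×3 minor ij) of I−A; the adjugate is their transpose:
adj(I−A) = Cᵀ =
  [ 0.757250   0.185625   0.295125   0.267375]
  [ 0.204750   0.872000   0.237750   0.303500]
  [ 0.045500   0.075250   0.764000   0.304500]
  [ 0.130000   0.215000   0.201750   0.870000]
det(I−A) = Σ_j (I−A)_1j·C_1j = (1.00)(0.757250) + (-0.15)(0.204750) + (-0.30)(0.045500) + (-0.15)(0.130000) = 0.6933875
(I − A)⁻¹ = adj(I−A) / det(I−A) ≈
  [   1.09210     0.26771     0.42563     0.38561]
  [   0.29529     1.25759     0.34288     0.43771]
  [   0.06562     0.10853     1.10184     0.43915]
  [   0.18749     0.31007     0.29096     1.25471]
The output multiplier for sector j is the column-j sum of the Leontief inverse (I − A)⁻¹ = adj(I−A) / det(I−A).
Column 1 of adj(I−A): (0.757250, 0.204750, 0.045500, 0.130000); det(I−A) = 0.6933875.
m_1 = (0.757250 + 0.204750 + 0.045500 + 0.130000) / 0.6933875 = 1.1375 / 0.6933875 ≈ 1.6405.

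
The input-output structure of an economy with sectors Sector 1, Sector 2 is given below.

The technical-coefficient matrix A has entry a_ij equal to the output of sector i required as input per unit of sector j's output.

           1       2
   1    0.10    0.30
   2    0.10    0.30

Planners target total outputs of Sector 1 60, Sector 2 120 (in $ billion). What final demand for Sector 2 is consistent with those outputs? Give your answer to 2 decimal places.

d_2 = 78.00

I − A =
  [   0.90    -0.30]
  [  -0.10     0.70]
d = (I − A) x:
  d_1 = (+0.90)·60 + (-0.30)·120 = 18.00
  d_2 = (-0.10)·60 + (+0.70)·120 = 78.00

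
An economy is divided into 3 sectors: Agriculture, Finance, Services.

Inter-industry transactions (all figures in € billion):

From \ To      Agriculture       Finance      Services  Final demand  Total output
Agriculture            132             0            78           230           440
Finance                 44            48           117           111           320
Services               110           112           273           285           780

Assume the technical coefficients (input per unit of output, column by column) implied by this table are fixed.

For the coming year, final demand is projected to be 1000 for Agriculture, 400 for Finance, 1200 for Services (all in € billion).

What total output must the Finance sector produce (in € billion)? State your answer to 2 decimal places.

x_F = 1268.26

Technical coefficients a_ij = z_ij / X_j:
  a_AA = 132/440 = 0.30, a_FA = 44/440 = 0.10, a_SA = 110/440 = 0.25
  a_AF = 0/320 = 0.00, a_FF = 48/320 = 0.15, a_SF = 112/320 = 0.35
  a_AS = 78/780 = 0.10, a_FS = 117/780 = 0.15, a_SS = 273/780 = 0.35
I − A =
  [   0.70     0.00    -0.10]
  [  -0.10     0.85    -0.15]
  [  -0.25    -0.35     0.65]
Cofactors of I−A, C_ij = (−1)^(i+j)·(minor ij) (rows/columns in the sector order above):
  C_11 = (0.85)(0.65) − (-0.15)(-0.35) = 0.5000
  C_12 = −[(-0.10)(0.65) − (-0.15)(-0.25)] = 0.1025
  C_13 = (-0.10)(-0.35) − (0.85)(-0.25) = 0.2475
  C_21 = −[(0.00)(0.65) − (-0.10)(-0.35)] = 0.0350
  C_22 = (0.70)(0.65) − (-0.10)(-0.25) = 0.4300
  C_23 = −[(0.70)(-0.35) − (0.00)(-0.25)] = 0.2450
  C_31 = (0.00)(-0.15) − (-0.10)(0.85) = 0.0850
  C_32 = −[(0.70)(-0.15) − (-0.10)(-0.10)] = 0.1150
  C_33 = (0.70)(0.85) − (0.00)(-0.10) = 0.5950
det(I−A) = Σ_j (I−A)_1j·C_1j = (0.70)(0.5000) + (0.00)(0.1025) + (-0.10)(0.2475) = 0.32525
adj(I−A) = Cᵀ =
  [ 0.5000   0.0350   0.0850]
  [ 0.1025   0.4300   0.1150]
  [ 0.2475   0.2450   0.5950]
(I − A)⁻¹ = adj(I−A) / det(I−A) ≈
  [   1.5373     0.1076     0.2613]
  [   0.3151     1.3221     0.3536]
  [   0.7610     0.7533     1.8294]
x = (I − A)⁻¹ d = adj(I−A)·d / det(I−A), with det(I−A) = 0.32525:
  x_A = (0.5000·1000 + 0.0350·400 + 0.0850·1200) / 0.32525 = 616.00 / 0.32525 ≈ 1893.93
  x_F = (0.1025·1000 + 0.4300·400 + 0.1150·1200) / 0.32525 = 412.50 / 0.32525 ≈ 1268.26
  x_S = (0.2475·1000 + 0.2450·400 + 0.5950·1200) / 0.32525 = 1059.50 / 0.32525 ≈ 3257.49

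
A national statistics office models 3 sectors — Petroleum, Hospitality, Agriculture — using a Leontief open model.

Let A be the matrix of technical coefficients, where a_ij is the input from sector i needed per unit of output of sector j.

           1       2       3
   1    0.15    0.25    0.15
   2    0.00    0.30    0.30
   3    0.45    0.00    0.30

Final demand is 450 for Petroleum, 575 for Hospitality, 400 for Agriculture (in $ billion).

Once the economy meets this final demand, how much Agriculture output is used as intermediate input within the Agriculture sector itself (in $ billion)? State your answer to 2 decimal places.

z_33 = 397.41

I − A =
  [   0.85    -0.25    -0.15]
  [   0.00     0.70    -0.30]
  [  -0.45     0.00     0.70]
Cofactors of I−A, C_ij = (−1)^(i+j)·(minor ij) (rows/columns in the sector order above):
  C_11 = (0.70)(0.70) − (-0.30)(0.00) = 0.4900
  C_12 = −[(0.00)(0.70) − (-0.30)(-0.45)] = 0.1350
  C_13 = (0.00)(0.00) − (0.70)(-0.45) = 0.3150
  C_21 = −[(-0.25)(0.70) − (-0.15)(0.00)] = 0.1750
  C_22 = (0.85)(0.70) − (-0.15)(-0.45) = 0.5275
  C_23 = −[(0.85)(0.00) − (-0.25)(-0.45)] = 0.1125
  C_31 = (-0.25)(-0.30) − (-0.15)(0.70) = 0.1800
  C_32 = −[(0.85)(-0.30) − (-0.15)(0.00)] = 0.2550
  C_33 = (0.85)(0.70) − (-0.25)(0.00) = 0.5950
det(I−A) = Σ_j (I−A)_1j·C_1j = (0.85)(0.4900) + (-0.25)(0.1350) + (-0.15)(0.3150) = 0.3355
adj(I−A) = Cᵀ =
  [ 0.4900   0.1750   0.1800]
  [ 0.1350   0.5275   0.2550]
  [ 0.3150   0.1125   0.5950]
(I − A)⁻¹ = adj(I−A) / det(I−A) ≈
  [   1.4605     0.5216     0.5365]
  [   0.4024     1.5723     0.7601]
  [   0.9389     0.3353     1.7735]
First solve x = (I − A)⁻¹ d = adj(I−A)·d / det(I−A); in particular x_3 = (0.3150·450 + 0.1125·575 + 0.5950·400) / 0.3355 = 444.4375 / 0.3355 ≈ 1324.7019.
Intermediate flow from 3 to 3: z_33 = a_33 · x_3 = 0.30 × 444.4375 / 0.3355 = 133.33125 / 0.3355 ≈ 397.41.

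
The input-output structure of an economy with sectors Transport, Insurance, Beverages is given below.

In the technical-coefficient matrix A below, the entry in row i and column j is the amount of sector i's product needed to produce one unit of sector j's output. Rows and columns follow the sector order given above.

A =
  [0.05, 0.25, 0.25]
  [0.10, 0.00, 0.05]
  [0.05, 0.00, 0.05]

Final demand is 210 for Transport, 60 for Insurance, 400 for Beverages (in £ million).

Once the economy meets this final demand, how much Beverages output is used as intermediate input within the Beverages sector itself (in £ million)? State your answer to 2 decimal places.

z_33 = 22.02

I − A =
  [   0.95    -0.25    -0.25]
  [  -0.10     1.00    -0.05]
  [  -0.05     0.00     0.95]
Cofactors of I−A, C_ij = (−1)^(i+j)·(minor ij) (rows/columns in the sector order above):
  C_11 = (1.00)(0.95) − (-0.05)(0.00) = 0.9500
  C_12 = −[(-0.10)(0.95) − (-0.05)(-0.05)] = 0.0975
  C_13 = (-0.10)(0.00) − (1.00)(-0.05) = 0.0500
  C_21 = −[(-0.25)(0.95) − (-0.25)(0.00)] = 0.2375
  C_22 = (0.95)(0.95) − (-0.25)(-0.05) = 0.8900
  C_23 = −[(0.95)(0.00) − (-0.25)(-0.05)] = 0.0125
  C_31 = (-0.25)(-0.05) − (-0.25)(1.00) = 0.2625
  C_32 = −[(0.95)(-0.05) − (-0.25)(-0.10)] = 0.0725
  C_33 = (0.95)(1.00) − (-0.25)(-0.10) = 0.9250
det(I−A) = Σ_j (I−A)_1j·C_1j = (0.95)(0.9500) + (-0.25)(0.0975) + (-0.25)(0.0500) = 0.865625
adj(I−A) = Cᵀ =
  [ 0.9500   0.2375   0.2625]
  [ 0.0975   0.8900   0.0725]
  [ 0.0500   0.0125   0.9250]
(I − A)⁻¹ = adj(I−A) / det(I−A) ≈
  [   1.0975     0.2744     0.3032]
  [   0.1126     1.0282     0.0838]
  [   0.0578     0.0144     1.0686]
First solve x = (I − A)⁻¹ d = adj(I−A)·d / det(I−A); in particular x_3 = (0.0500·210 + 0.0125·60 + 0.9250·400) / 0.865625 = 381.25 / 0.865625 ≈ 440.4332.
Intermediate flow from 3 to 3: z_33 = a_33 · x_3 = 0.05 × 381.25 / 0.865625 = 19.0625 / 0.865625 ≈ 22.02.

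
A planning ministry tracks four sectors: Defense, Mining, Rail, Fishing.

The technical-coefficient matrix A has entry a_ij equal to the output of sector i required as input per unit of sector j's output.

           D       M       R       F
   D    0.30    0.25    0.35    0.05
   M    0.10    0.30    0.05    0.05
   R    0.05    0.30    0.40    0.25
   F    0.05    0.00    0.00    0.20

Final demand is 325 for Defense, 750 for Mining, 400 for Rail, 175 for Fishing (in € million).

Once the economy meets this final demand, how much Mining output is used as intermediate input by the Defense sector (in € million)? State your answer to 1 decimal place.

I − A =
  [   0.70    -0.25    -0.35    -0.05]
  [  -0.10     0.70    -0.05    -0.05]
  [  -0.05    -0.30     0.60    -0.25]
  [  -0.05     0.00     0.00     0.80]
Compute the cofactors C_ij = (−1)^(i+j)·(3×3 minor ij) of I−A; the adjugate is their transpose:
adj(I−A) = Cᵀ =
  [ 0.324000   0.204000   0.206000   0.097375]
  [ 0.052125   0.316125   0.056750   0.040750]
  [ 0.061500   0.180375   0.369625   0.130625]
  [ 0.020250   0.012750   0.012875   0.245125]
det(I−A) = Σ_j (I−A)_1j·C_1j = (0.70)(0.324000) + (-0.25)(0.052125) + (-0.35)(0.061500) + (-0.05)(0.020250) = 0.19123125
(I − A)⁻¹ = adj(I−A) / det(I−A) ≈
  [   1.6943     1.0668     1.0772     0.5092]
  [   0.2726     1.6531     0.2968     0.2131]
  [   0.3216     0.9432     1.9329     0.6831]
  [   0.1059     0.0667     0.0673     1.2818]
First solve x = (I − A)⁻¹ d = adj(I−A)·d / det(I−A); in particular x_D = (0.324000·325 + 0.204000·750 + 0.206000·400 + 0.097375·175) / 0.19123125 = 357.740625 / 0.19123125 ≈ 1870.723.
Intermediate flow from M to D: z_MD = a_MD · x_D = 0.10 × 357.740625 / 0.19123125 = 35.7740625 / 0.19123125 ≈ 187.1.

z_MD = 187.1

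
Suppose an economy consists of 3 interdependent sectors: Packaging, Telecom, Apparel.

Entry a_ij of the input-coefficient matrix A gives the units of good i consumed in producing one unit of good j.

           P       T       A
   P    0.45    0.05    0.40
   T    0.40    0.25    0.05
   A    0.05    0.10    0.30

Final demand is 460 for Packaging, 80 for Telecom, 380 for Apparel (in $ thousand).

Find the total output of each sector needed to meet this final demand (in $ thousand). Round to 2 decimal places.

x_P = 1495.17, x_T = 956.51, x_A = 786.30

I − A =
  [   0.55    -0.05    -0.40]
  [  -0.40     0.75    -0.05]
  [  -0.05    -0.10     0.70]
Cofactors of I−A, C_ij = (−1)^(i+j)·(minor ij) (rows/columns in the sector order above):
  C_11 = (0.75)(0.70) − (-0.05)(-0.10) = 0.5200
  C_12 = −[(-0.40)(0.70) − (-0.05)(-0.05)] = 0.2825
  C_13 = (-0.40)(-0.10) − (0.75)(-0.05) = 0.0775
  C_21 = −[(-0.05)(0.70) − (-0.40)(-0.10)] = 0.0750
  C_22 = (0.55)(0.70) − (-0.40)(-0.05) = 0.3650
  C_23 = −[(0.55)(-0.10) − (-0.05)(-0.05)] = 0.0575
  C_31 = (-0.05)(-0.05) − (-0.40)(0.75) = 0.3025
  C_32 = −[(0.55)(-0.05) − (-0.40)(-0.40)] = 0.1875
  C_33 = (0.55)(0.75) − (-0.05)(-0.40) = 0.3925
det(I−A) = Σ_j (I−A)_1j·C_1j = (0.55)(0.5200) + (-0.05)(0.2825) + (-0.40)(0.0775) = 0.240875
adj(I−A) = Cᵀ =
  [ 0.5200   0.0750   0.3025]
  [ 0.2825   0.3650   0.1875]
  [ 0.0775   0.0575   0.3925]
(I − A)⁻¹ = adj(I−A) / det(I−A) ≈
  [   2.1588     0.3114     1.2558]
  [   1.1728     1.5153     0.7784]
  [   0.3217     0.2387     1.6295]
x = (I − A)⁻¹ d = adj(I−A)·d / det(I−A), with det(I−A) = 0.240875:
  x_P = (0.5200·460 + 0.0750·80 + 0.3025·380) / 0.240875 = 360.15 / 0.240875 ≈ 1495.17
  x_T = (0.2825·460 + 0.3650·80 + 0.1875·380) / 0.240875 = 230.40 / 0.240875 ≈ 956.51
  x_A = (0.0775·460 + 0.0575·80 + 0.3925·380) / 0.240875 = 189.40 / 0.240875 ≈ 786.30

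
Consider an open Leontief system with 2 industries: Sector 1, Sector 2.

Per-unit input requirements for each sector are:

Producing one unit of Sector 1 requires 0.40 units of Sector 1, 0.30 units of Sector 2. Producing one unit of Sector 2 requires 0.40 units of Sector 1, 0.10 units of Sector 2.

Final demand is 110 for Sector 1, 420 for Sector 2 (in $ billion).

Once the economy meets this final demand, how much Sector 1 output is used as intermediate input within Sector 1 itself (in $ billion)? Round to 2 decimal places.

I − A =
  [   0.60    -0.40]
  [  -0.30     0.90]
det(I−A) = (0.60)(0.90) − (-0.40)(-0.30) = 0.4200
adj(I−A) = [[0.90, 0.40], [0.30, 0.60]]
(I − A)⁻¹ = adj(I−A) / det(I−A) ≈
  [   2.1429     0.9524]
  [   0.7143     1.4286]
First solve x = (I − A)⁻¹ d = adj(I−A)·d / det(I−A); in particular x_1 = (0.90·110 + 0.40·420) / 0.4200 = 267.00 / 0.4200 ≈ 635.7143.
Intermediate flow from 1 to 1: z_11 = a_11 · x_1 = 0.40 × 267.00 / 0.4200 = 106.80 / 0.4200 ≈ 254.29.

z_11 = 254.29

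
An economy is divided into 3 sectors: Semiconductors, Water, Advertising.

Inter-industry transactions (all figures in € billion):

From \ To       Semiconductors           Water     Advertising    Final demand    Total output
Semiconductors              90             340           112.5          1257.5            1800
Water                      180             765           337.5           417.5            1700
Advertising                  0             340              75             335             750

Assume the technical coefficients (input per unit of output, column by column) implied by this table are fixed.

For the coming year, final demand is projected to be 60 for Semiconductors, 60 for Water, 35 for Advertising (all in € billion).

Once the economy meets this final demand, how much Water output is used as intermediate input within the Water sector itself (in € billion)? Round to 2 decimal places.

z_22 = 89.30

Technical coefficients a_ij = z_ij / X_j:
  a_11 = 90/1800 = 0.05, a_21 = 180/1800 = 0.10, a_31 = 0/1800 = 0.00
  a_12 = 340/1700 = 0.20, a_22 = 765/1700 = 0.45, a_32 = 340/1700 = 0.20
  a_13 = 112.5/750 = 0.15, a_23 = 337.5/750 = 0.45, a_33 = 75/750 = 0.10
I − A =
  [   0.95    -0.20    -0.15]
  [  -0.10     0.55    -0.45]
  [   0.00    -0.20     0.90]
Cofactors of I−A, C_ij = (−1)^(i+j)·(minor ij) (rows/columns in the sector order above):
  C_11 = (0.55)(0.90) − (-0.45)(-0.20) = 0.4050
  C_12 = −[(-0.10)(0.90) − (-0.45)(0.00)] = 0.0900
  C_13 = (-0.10)(-0.20) − (0.55)(0.00) = 0.0200
  C_21 = −[(-0.20)(0.90) − (-0.15)(-0.20)] = 0.2100
  C_22 = (0.95)(0.90) − (-0.15)(0.00) = 0.8550
  C_23 = −[(0.95)(-0.20) − (-0.20)(0.00)] = 0.1900
  C_31 = (-0.20)(-0.45) − (-0.15)(0.55) = 0.1725
  C_32 = −[(0.95)(-0.45) − (-0.15)(-0.10)] = 0.4425
  C_33 = (0.95)(0.55) − (-0.20)(-0.10) = 0.5025
det(I−A) = Σ_j (I−A)_1j·C_1j = (0.95)(0.4050) + (-0.20)(0.0900) + (-0.15)(0.0200) = 0.36375
adj(I−A) = Cᵀ =
  [ 0.4050   0.2100   0.1725]
  [ 0.0900   0.8550   0.4425]
  [ 0.0200   0.1900   0.5025]
(I − A)⁻¹ = adj(I−A) / det(I−A) ≈
  [   1.1134     0.5773     0.4742]
  [   0.2474     2.3505     1.2165]
  [   0.0550     0.5223     1.3814]
First solve x = (I − A)⁻¹ d = adj(I−A)·d / det(I−A); in particular x_2 = (0.0900·60 + 0.8550·60 + 0.4425·35) / 0.36375 = 72.1875 / 0.36375 ≈ 198.4536.
Intermediate flow from 2 to 2: z_22 = a_22 · x_2 = 0.45 × 72.1875 / 0.36375 = 32.484375 / 0.36375 ≈ 89.30.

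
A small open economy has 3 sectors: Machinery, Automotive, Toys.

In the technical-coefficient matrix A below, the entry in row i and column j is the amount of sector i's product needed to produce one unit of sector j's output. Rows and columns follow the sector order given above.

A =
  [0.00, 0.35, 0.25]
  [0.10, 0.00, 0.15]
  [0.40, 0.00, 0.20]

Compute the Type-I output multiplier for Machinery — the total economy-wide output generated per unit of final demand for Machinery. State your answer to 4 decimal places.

m_1 = 2.0584

I − A =
  [   1.00    -0.35    -0.25]
  [  -0.10     1.00    -0.15]
  [  -0.40     0.00     0.80]
Cofactors of I−A, C_ij = (−1)^(i+j)·(minor ij) (rows/columns in the sector order above):
  C_11 = (1.00)(0.80) − (-0.15)(0.00) = 0.8000
  C_12 = −[(-0.10)(0.80) − (-0.15)(-0.40)] = 0.1400
  C_13 = (-0.10)(0.00) − (1.00)(-0.40) = 0.4000
  C_21 = −[(-0.35)(0.80) − (-0.25)(0.00)] = 0.2800
  C_22 = (1.00)(0.80) − (-0.25)(-0.40) = 0.7000
  C_23 = −[(1.00)(0.00) − (-0.35)(-0.40)] = 0.1400
  C_31 = (-0.35)(-0.15) − (-0.25)(1.00) = 0.3025
  C_32 = −[(1.00)(-0.15) − (-0.25)(-0.10)] = 0.1750
  C_33 = (1.00)(1.00) − (-0.35)(-0.10) = 0.9650
det(I−A) = Σ_j (I−A)_1j·C_1j = (1.00)(0.8000) + (-0.35)(0.1400) + (-0.25)(0.4000) = 0.6510
adj(I−A) = Cᵀ =
  [ 0.8000   0.2800   0.3025]
  [ 0.1400   0.7000   0.1750]
  [ 0.4000   0.1400   0.9650]
(I − A)⁻¹ = adj(I−A) / det(I−A) ≈
  [   1.22888     0.43011     0.46467]
  [   0.21505     1.07527     0.26882]
  [   0.61444     0.21505     1.48233]
The output multiplier for sector j is the column-j sum of the Leontief inverse (I − A)⁻¹ = adj(I−A) / det(I−A).
Column 1 of adj(I−A): (0.8000, 0.1400, 0.4000); det(I−A) = 0.6510.
m_1 = (0.8000 + 0.1400 + 0.4000) / 0.6510 = 1.34 / 0.6510 ≈ 2.0584.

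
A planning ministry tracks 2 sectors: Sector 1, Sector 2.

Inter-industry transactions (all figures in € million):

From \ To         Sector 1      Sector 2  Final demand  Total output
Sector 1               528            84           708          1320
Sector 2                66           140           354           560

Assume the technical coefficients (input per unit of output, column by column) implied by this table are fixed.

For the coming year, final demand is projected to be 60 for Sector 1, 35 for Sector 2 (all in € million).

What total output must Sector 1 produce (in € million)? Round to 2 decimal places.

Technical coefficients a_ij = z_ij / X_j:
  a_11 = 528/1320 = 0.40, a_21 = 66/1320 = 0.05
  a_12 = 84/560 = 0.15, a_22 = 140/560 = 0.25
I − A =
  [   0.60    -0.15]
  [  -0.05     0.75]
det(I−A) = (0.60)(0.75) − (-0.15)(-0.05) = 0.4425
adj(I−A) = [[0.75, 0.15], [0.05, 0.60]]
(I − A)⁻¹ = adj(I−A) / det(I−A) ≈
  [   1.6949     0.3390]
  [   0.1130     1.3559]
x = (I − A)⁻¹ d = adj(I−A)·d / det(I−A), with det(I−A) = 0.4425:
  x_1 = (0.75·60 + 0.15·35) / 0.4425 = 50.25 / 0.4425 ≈ 113.56
  x_2 = (0.05·60 + 0.60·35) / 0.4425 = 24.00 / 0.4425 ≈ 54.24

x_1 = 113.56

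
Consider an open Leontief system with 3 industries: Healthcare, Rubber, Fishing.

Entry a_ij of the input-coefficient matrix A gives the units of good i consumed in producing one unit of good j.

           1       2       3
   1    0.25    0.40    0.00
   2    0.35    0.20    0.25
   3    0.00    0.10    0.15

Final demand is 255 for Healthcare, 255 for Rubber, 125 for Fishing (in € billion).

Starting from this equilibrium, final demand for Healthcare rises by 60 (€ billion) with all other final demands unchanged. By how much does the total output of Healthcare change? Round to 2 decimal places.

Δx_1 = 105.57

I − A =
  [   0.75    -0.40     0.00]
  [  -0.35     0.80    -0.25]
  [   0.00    -0.10     0.85]
Cofactors of I−A, C_ij = (−1)^(i+j)·(minor ij) (rows/columns in the sector order above):
  C_11 = (0.80)(0.85) − (-0.25)(-0.10) = 0.6550
  C_12 = −[(-0.35)(0.85) − (-0.25)(0.00)] = 0.2975
  C_13 = (-0.35)(-0.10) − (0.80)(0.00) = 0.0350
  C_21 = −[(-0.40)(0.85) − (0.00)(-0.10)] = 0.3400
  C_22 = (0.75)(0.85) − (0.00)(0.00) = 0.6375
  C_23 = −[(0.75)(-0.10) − (-0.40)(0.00)] = 0.0750
  C_31 = (-0.40)(-0.25) − (0.00)(0.80) = 0.1000
  C_32 = −[(0.75)(-0.25) − (0.00)(-0.35)] = 0.1875
  C_33 = (0.75)(0.80) − (-0.40)(-0.35) = 0.4600
det(I−A) = Σ_j (I−A)_1j·C_1j = (0.75)(0.6550) + (-0.40)(0.2975) + (0.00)(0.0350) = 0.37225
adj(I−A) = Cᵀ =
  [ 0.6550   0.3400   0.1000]
  [ 0.2975   0.6375   0.1875]
  [ 0.0350   0.0750   0.4600]
(I − A)⁻¹ = adj(I−A) / det(I−A) ≈
  [   1.7596     0.9134     0.2686]
  [   0.7992     1.7126     0.5037]
  [   0.0940     0.2015     1.2357]
Δx = (I − A)⁻¹ Δd with Δd having +60 in the Healthcare component and 0 elsewhere.
So Δx_1 = L_11 · (+60), where L_11 = adj(I−A)_11 / det(I−A) = 0.6550 / 0.37225.
Δx_1 = 0.6550 × (+60) / 0.37225 = 39.30 / 0.37225 ≈ 105.57.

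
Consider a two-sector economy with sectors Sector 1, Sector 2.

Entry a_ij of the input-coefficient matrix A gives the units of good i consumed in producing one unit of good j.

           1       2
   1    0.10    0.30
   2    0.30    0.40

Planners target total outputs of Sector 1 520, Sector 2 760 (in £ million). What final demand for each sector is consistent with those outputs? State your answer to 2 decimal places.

I − A =
  [   0.90    -0.30]
  [  -0.30     0.60]
d = (I − A) x:
  d_1 = (+0.90)·520 + (-0.30)·760 = 240.00
  d_2 = (-0.30)·520 + (+0.60)·760 = 300.00

d_1 = 240.00, d_2 = 300.00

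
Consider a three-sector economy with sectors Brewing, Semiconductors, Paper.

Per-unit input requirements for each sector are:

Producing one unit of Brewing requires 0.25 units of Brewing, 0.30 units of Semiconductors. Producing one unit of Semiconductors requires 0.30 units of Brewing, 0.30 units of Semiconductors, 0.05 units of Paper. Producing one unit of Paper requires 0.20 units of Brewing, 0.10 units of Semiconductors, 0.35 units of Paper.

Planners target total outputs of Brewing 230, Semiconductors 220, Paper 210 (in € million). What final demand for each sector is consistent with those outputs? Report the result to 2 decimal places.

d_B = 64.50, d_S = 64.00, d_P = 125.50

I − A =
  [   0.75    -0.30    -0.20]
  [  -0.30     0.70    -0.10]
  [   0.00    -0.05     0.65]
d = (I − A) x:
  d_B = (+0.75)·230 + (-0.30)·220 + (-0.20)·210 = 64.50
  d_S = (-0.30)·230 + (+0.70)·220 + (-0.10)·210 = 64.00
  d_P = (+0.00)·230 + (-0.05)·220 + (+0.65)·210 = 125.50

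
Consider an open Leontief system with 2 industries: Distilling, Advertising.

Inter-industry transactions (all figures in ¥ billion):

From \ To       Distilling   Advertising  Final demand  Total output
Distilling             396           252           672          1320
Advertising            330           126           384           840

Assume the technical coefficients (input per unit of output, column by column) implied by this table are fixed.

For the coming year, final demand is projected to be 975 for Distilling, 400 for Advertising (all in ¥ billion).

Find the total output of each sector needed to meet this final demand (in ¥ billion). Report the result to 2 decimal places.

Technical coefficients a_ij = z_ij / X_j:
  a_DD = 396/1320 = 0.30, a_AD = 330/1320 = 0.25
  a_DA = 252/840 = 0.30, a_AA = 126/840 = 0.15
I − A =
  [   0.70    -0.30]
  [  -0.25     0.85]
det(I−A) = (0.70)(0.85) − (-0.30)(-0.25) = 0.5200
adj(I−A) = [[0.85, 0.30], [0.25, 0.70]]
(I − A)⁻¹ = adj(I−A) / det(I−A) ≈
  [   1.6346     0.5769]
  [   0.4808     1.3462]
x = (I − A)⁻¹ d = adj(I−A)·d / det(I−A), with det(I−A) = 0.5200:
  x_D = (0.85·975 + 0.30·400) / 0.5200 = 948.75 / 0.5200 ≈ 1824.52
  x_A = (0.25·975 + 0.70·400) / 0.5200 = 523.75 / 0.5200 ≈ 1007.21

x_D = 1824.52, x_A = 1007.21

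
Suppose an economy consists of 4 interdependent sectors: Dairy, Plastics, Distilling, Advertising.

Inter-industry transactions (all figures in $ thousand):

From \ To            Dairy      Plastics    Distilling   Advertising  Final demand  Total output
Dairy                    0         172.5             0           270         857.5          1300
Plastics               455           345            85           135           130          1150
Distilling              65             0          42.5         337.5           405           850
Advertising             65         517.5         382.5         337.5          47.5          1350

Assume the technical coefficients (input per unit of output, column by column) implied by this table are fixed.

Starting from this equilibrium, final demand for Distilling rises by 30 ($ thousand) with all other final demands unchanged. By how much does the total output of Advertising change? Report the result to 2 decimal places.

Δx_4 = 34.57

Technical coefficients a_ij = z_ij / X_j:
  a_11 = 0/1300 = 0.00, a_21 = 455/1300 = 0.35, a_31 = 65/1300 = 0.05, a_41 = 65/1300 = 0.05
  a_12 = 172.5/1150 = 0.15, a_22 = 345/1150 = 0.30, a_32 = 0/1150 = 0.00, a_42 = 517.5/1150 = 0.45
  a_13 = 0/850 = 0.00, a_23 = 85/850 = 0.10, a_33 = 42.5/850 = 0.05, a_43 = 382.5/850 = 0.45
  a_14 = 270/1350 = 0.20, a_24 = 135/1350 = 0.10, a_34 = 337.5/1350 = 0.25, a_44 = 337.5/1350 = 0.25
I − A =
  [   1.00    -0.15     0.00    -0.20]
  [  -0.35     0.70    -0.10    -0.10]
  [  -0.05     0.00     0.95    -0.25]
  [  -0.05    -0.45    -0.45     0.75]
Compute the cofactors C_ij = (−1)^(i+j)·(3×3 minor ij) of I−A; the adjugate is their transpose:
adj(I−A) = Cᵀ =
  [ 0.366000   0.175500   0.090000   0.151000]
  [ 0.222000   0.586000   0.150500   0.187500]
  [ 0.072125   0.124500   0.401375   0.169625]
  [ 0.200875   0.438000   0.337125   0.614375]
det(I−A) = Σ_j (I−A)_1j·C_1j = (1.00)(0.366000) + (-0.15)(0.222000) + (0.00)(0.072125) + (-0.20)(0.200875) = 0.292525
(I − A)⁻¹ = adj(I−A) / det(I−A) ≈
  [   1.2512     0.5999     0.3077     0.5162]
  [   0.7589     2.0032     0.5145     0.6410]
  [   0.2466     0.4256     1.3721     0.5799]
  [   0.6867     1.4973     1.1525     2.1002]
Δx = (I − A)⁻¹ Δd with Δd having +30 in the Distilling component and 0 elsewhere.
So Δx_4 = L_43 · (+30), where L_43 = adj(I−A)_43 / det(I−A) = 0.337125 / 0.292525.
Δx_4 = 0.337125 × (+30) / 0.292525 = 10.11375 / 0.292525 ≈ 34.57.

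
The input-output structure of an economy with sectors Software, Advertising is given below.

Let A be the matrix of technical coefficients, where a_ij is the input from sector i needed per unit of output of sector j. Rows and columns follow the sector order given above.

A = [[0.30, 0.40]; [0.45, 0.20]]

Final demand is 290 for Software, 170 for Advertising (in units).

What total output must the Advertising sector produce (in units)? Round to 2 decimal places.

x_2 = 656.58

I − A =
  [   0.70    -0.40]
  [  -0.45     0.80]
det(I−A) = (0.70)(0.80) − (-0.40)(-0.45) = 0.3800
adj(I−A) = [[0.80, 0.40], [0.45, 0.70]]
(I − A)⁻¹ = adj(I−A) / det(I−A) ≈
  [   2.1053     1.0526]
  [   1.1842     1.8421]
x = (I − A)⁻¹ d = adj(I−A)·d / det(I−A), with det(I−A) = 0.3800:
  x_1 = (0.80·290 + 0.40·170) / 0.3800 = 300.00 / 0.3800 ≈ 789.47
  x_2 = (0.45·290 + 0.70·170) / 0.3800 = 249.50 / 0.3800 ≈ 656.58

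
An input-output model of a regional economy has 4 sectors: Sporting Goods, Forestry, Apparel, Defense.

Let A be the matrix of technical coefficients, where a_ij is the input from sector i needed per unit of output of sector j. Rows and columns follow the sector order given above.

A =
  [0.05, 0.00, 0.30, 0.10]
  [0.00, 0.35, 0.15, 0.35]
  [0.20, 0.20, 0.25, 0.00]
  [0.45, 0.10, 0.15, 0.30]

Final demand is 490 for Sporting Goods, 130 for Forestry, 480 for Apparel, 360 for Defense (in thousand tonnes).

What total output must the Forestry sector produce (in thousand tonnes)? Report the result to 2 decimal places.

x_F = 1427.85

I − A =
  [   0.95     0.00    -0.30    -0.10]
  [   0.00     0.65    -0.15    -0.35]
  [  -0.20    -0.20     0.75     0.00]
  [  -0.45    -0.10    -0.15     0.70]
Compute the cofactors C_ij = (−1)^(i+j)·(3×3 minor ij) of I−A; the adjugate is their transpose:
adj(I−A) = Cᵀ =
  [ 0.283500   0.052500   0.137250   0.066750]
  [ 0.149625   0.420000   0.190125   0.231375]
  [ 0.115500   0.126000   0.369750   0.079500]
  [ 0.228375   0.120750   0.194625   0.395625]
det(I−A) = Σ_j (I−A)_1j·C_1j = (0.95)(0.283500) + (0.00)(0.149625) + (-0.30)(0.115500) + (-0.10)(0.228375) = 0.2118375
(I − A)⁻¹ = adj(I−A) / det(I−A) ≈
  [   1.3383     0.2478     0.6479     0.3151]
  [   0.7063     1.9827     0.8975     1.0922]
  [   0.5452     0.5948     1.7454     0.3753]
  [   1.0781     0.5700     0.9187     1.8676]
x = (I − A)⁻¹ d = adj(I−A)·d / det(I−A), with det(I−A) = 0.2118375:
  x_S = (0.283500·490 + 0.052500·130 + 0.137250·480 + 0.066750·360) / 0.2118375 = 235.65 / 0.2118375 ≈ 1112.41
  x_F = (0.149625·490 + 0.420000·130 + 0.190125·480 + 0.231375·360) / 0.2118375 = 302.47125 / 0.2118375 ≈ 1427.85
  x_A = (0.115500·490 + 0.126000·130 + 0.369750·480 + 0.079500·360) / 0.2118375 = 279.075 / 0.2118375 ≈ 1317.40
  x_D = (0.228375·490 + 0.120750·130 + 0.194625·480 + 0.395625·360) / 0.2118375 = 363.44625 / 0.2118375 ≈ 1715.68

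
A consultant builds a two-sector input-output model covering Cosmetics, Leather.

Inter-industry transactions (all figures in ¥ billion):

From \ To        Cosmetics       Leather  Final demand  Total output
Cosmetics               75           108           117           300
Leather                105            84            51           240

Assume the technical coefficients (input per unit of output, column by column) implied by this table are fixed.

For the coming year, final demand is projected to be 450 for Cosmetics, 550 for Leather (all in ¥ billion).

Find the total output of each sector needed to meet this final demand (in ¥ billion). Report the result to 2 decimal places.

Technical coefficients a_ij = z_ij / X_j:
  a_11 = 75/300 = 0.25, a_21 = 105/300 = 0.35
  a_12 = 108/240 = 0.45, a_22 = 84/240 = 0.35
I − A =
  [   0.75    -0.45]
  [  -0.35     0.65]
det(I−A) = (0.75)(0.65) − (-0.45)(-0.35) = 0.3300
adj(I−A) = [[0.65, 0.45], [0.35, 0.75]]
(I − A)⁻¹ = adj(I−A) / det(I−A) ≈
  [   1.9697     1.3636]
  [   1.0606     2.2727]
x = (I − A)⁻¹ d = adj(I−A)·d / det(I−A), with det(I−A) = 0.3300:
  x_1 = (0.65·450 + 0.45·550) / 0.3300 = 540.00 / 0.3300 ≈ 1636.36
  x_2 = (0.35·450 + 0.75·550) / 0.3300 = 570.00 / 0.3300 ≈ 1727.27

x_1 = 1636.36, x_2 = 1727.27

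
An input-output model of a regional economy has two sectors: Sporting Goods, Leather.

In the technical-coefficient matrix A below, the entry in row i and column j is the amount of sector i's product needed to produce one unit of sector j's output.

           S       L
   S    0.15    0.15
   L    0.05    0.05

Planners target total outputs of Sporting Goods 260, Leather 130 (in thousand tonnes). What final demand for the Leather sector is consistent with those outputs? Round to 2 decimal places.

d_L = 110.50

I − A =
  [   0.85    -0.15]
  [  -0.05     0.95]
d = (I − A) x:
  d_S = (+0.85)·260 + (-0.15)·130 = 201.50
  d_L = (-0.05)·260 + (+0.95)·130 = 110.50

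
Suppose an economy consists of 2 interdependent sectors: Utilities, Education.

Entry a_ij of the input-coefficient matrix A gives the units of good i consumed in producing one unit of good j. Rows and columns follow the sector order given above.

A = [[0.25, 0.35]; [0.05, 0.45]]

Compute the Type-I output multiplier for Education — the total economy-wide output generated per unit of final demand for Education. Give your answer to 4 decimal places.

I − A =
  [   0.75    -0.35]
  [  -0.05     0.55]
det(I−A) = (0.75)(0.55) − (-0.35)(-0.05) = 0.3950
adj(I−A) = [[0.55, 0.35], [0.05, 0.75]]
(I − A)⁻¹ = adj(I−A) / det(I−A) ≈
  [   1.39241     0.88608]
  [   0.12658     1.89873]
The output multiplier for sector j is the column-j sum of the Leontief inverse (I − A)⁻¹ = adj(I−A) / det(I−A).
Column 2 of adj(I−A): (0.35, 0.75); det(I−A) = 0.3950.
m_2 = (0.35 + 0.75) / 0.3950 = 1.10 / 0.3950 ≈ 2.7848.

m_2 = 2.7848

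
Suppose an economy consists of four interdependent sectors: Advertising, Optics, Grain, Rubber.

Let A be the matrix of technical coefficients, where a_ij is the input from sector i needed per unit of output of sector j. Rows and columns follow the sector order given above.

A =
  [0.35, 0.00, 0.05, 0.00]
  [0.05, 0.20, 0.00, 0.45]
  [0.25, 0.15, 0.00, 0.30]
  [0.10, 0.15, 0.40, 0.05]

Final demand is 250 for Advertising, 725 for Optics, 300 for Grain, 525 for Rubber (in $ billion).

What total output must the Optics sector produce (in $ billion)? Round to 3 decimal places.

I − A =
  [   0.65     0.00    -0.05     0.00]
  [  -0.05     0.80     0.00    -0.45]
  [  -0.25    -0.15     1.00    -0.30]
  [  -0.10    -0.15    -0.40     0.95]
Compute the cofactors C_ij = (−1)^(i+j)·(3×3 minor ij) of I−A; the adjugate is their transpose:
adj(I−A) = Cᵀ =
  [ 0.569500   0.009375   0.034625   0.015375]
  [ 0.131500   0.526125   0.121625   0.287625]
  [ 0.213250   0.121875   0.450125   0.199875]
  [ 0.170500   0.135375   0.212375   0.509625]
det(I−A) = Σ_j (I−A)_1j·C_1j = (0.65)(0.569500) + (0.00)(0.131500) + (-0.05)(0.213250) + (0.00)(0.170500) = 0.3595125
(I − A)⁻¹ = adj(I−A) / det(I−A) ≈
  [   1.5841     0.0261     0.0963     0.0428]
  [   0.3658     1.4634     0.3383     0.8000]
  [   0.5932     0.3390     1.2520     0.5560]
  [   0.4743     0.3766     0.5907     1.4175]
x = (I − A)⁻¹ d = adj(I−A)·d / det(I−A), with det(I−A) = 0.3595125:
  x_1 = (0.569500·250 + 0.009375·725 + 0.034625·300 + 0.015375·525) / 0.3595125 = 167.63125 / 0.3595125 ≈ 466.274
  x_2 = (0.131500·250 + 0.526125·725 + 0.121625·300 + 0.287625·525) / 0.3595125 = 601.80625 / 0.3595125 ≈ 1673.951
  x_3 = (0.213250·250 + 0.121875·725 + 0.450125·300 + 0.199875·525) / 0.3595125 = 381.64375 / 0.3595125 ≈ 1061.559
  x_4 = (0.170500·250 + 0.135375·725 + 0.212375·300 + 0.509625·525) / 0.3595125 = 472.0375 / 0.3595125 ≈ 1312.993

x_2 = 1673.951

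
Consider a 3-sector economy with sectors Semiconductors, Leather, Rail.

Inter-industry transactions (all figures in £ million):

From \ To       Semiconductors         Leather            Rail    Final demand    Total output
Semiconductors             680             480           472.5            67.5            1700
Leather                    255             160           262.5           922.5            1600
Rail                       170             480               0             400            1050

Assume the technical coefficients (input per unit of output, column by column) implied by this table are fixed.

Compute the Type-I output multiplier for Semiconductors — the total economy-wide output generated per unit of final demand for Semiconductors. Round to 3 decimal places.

m_S = 2.973

Technical coefficients a_ij = z_ij / X_j:
  a_SS = 680/1700 = 0.40, a_LS = 255/1700 = 0.15, a_RS = 170/1700 = 0.10
  a_SL = 480/1600 = 0.30, a_LL = 160/1600 = 0.10, a_RL = 480/1600 = 0.30
  a_SR = 472.5/1050 = 0.45, a_LR = 262.5/1050 = 0.25, a_RR = 0/1050 = 0.00
I − A =
  [   0.60    -0.30    -0.45]
  [  -0.15     0.90    -0.25]
  [  -0.10    -0.30     1.00]
Cofactors of I−A, C_ij = (−1)^(i+j)·(minor ij) (rows/columns in the sector order above):
  C_11 = (0.90)(1.00) − (-0.25)(-0.30) = 0.8250
  C_12 = −[(-0.15)(1.00) − (-0.25)(-0.10)] = 0.1750
  C_13 = (-0.15)(-0.30) − (0.90)(-0.10) = 0.1350
  C_21 = −[(-0.30)(1.00) − (-0.45)(-0.30)] = 0.4350
  C_22 = (0.60)(1.00) − (-0.45)(-0.10) = 0.5550
  C_23 = −[(0.60)(-0.30) − (-0.30)(-0.10)] = 0.2100
  C_31 = (-0.30)(-0.25) − (-0.45)(0.90) = 0.4800
  C_32 = −[(0.60)(-0.25) − (-0.45)(-0.15)] = 0.2175
  C_33 = (0.60)(0.90) − (-0.30)(-0.15) = 0.4950
det(I−A) = Σ_j (I−A)_1j·C_1j = (0.60)(0.8250) + (-0.30)(0.1750) + (-0.45)(0.1350) = 0.38175
adj(I−A) = Cᵀ =
  [ 0.8250   0.4350   0.4800]
  [ 0.1750   0.5550   0.2175]
  [ 0.1350   0.2100   0.4950]
(I − A)⁻¹ = adj(I−A) / det(I−A) ≈
  [   2.1611     1.1395     1.2574]
  [   0.4584     1.4538     0.5697]
  [   0.3536     0.5501     1.2967]
The output multiplier for sector j is the column-j sum of the Leontief inverse (I − A)⁻¹ = adj(I−A) / det(I−A).
Column S of adj(I−A): (0.8250, 0.1750, 0.1350); det(I−A) = 0.38175.
m_S = (0.8250 + 0.1750 + 0.1350) / 0.38175 = 1.135 / 0.38175 ≈ 2.973.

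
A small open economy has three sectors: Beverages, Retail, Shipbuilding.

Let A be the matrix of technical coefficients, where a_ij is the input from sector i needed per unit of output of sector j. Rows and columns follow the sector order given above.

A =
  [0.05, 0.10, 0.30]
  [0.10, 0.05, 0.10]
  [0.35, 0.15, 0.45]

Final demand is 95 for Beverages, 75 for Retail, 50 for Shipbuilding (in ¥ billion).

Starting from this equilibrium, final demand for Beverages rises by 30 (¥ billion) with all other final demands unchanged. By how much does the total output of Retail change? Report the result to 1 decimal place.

I − A =
  [   0.95    -0.10    -0.30]
  [  -0.10     0.95    -0.10]
  [  -0.35    -0.15     0.55]
Cofactors of I−A, C_ij = (−1)^(i+j)·(minor ij) (rows/columns in the sector order above):
  C_11 = (0.95)(0.55) − (-0.10)(-0.15) = 0.5075
  C_12 = −[(-0.10)(0.55) − (-0.10)(-0.35)] = 0.0900
  C_13 = (-0.10)(-0.15) − (0.95)(-0.35) = 0.3475
  C_21 = −[(-0.10)(0.55) − (-0.30)(-0.15)] = 0.1000
  C_22 = (0.95)(0.55) − (-0.30)(-0.35) = 0.4175
  C_23 = −[(0.95)(-0.15) − (-0.10)(-0.35)] = 0.1775
  C_31 = (-0.10)(-0.10) − (-0.30)(0.95) = 0.2950
  C_32 = −[(0.95)(-0.10) − (-0.30)(-0.10)] = 0.1250
  C_33 = (0.95)(0.95) − (-0.10)(-0.10) = 0.8925
det(I−A) = Σ_j (I−A)_1j·C_1j = (0.95)(0.5075) + (-0.10)(0.0900) + (-0.30)(0.3475) = 0.368875
adj(I−A) = Cᵀ =
  [ 0.5075   0.1000   0.2950]
  [ 0.0900   0.4175   0.1250]
  [ 0.3475   0.1775   0.8925]
(I − A)⁻¹ = adj(I−A) / det(I−A) ≈
  [   1.3758     0.2711     0.7997]
  [   0.2440     1.1318     0.3389]
  [   0.9421     0.4812     2.4195]
Δx = (I − A)⁻¹ Δd with Δd having +30 in the Beverages component and 0 elsewhere.
So Δx_2 = L_21 · (+30), where L_21 = adj(I−A)_21 / det(I−A) = 0.0900 / 0.368875.
Δx_2 = 0.0900 × (+30) / 0.368875 = 2.70 / 0.368875 ≈ 7.3.

Δx_2 = 7.3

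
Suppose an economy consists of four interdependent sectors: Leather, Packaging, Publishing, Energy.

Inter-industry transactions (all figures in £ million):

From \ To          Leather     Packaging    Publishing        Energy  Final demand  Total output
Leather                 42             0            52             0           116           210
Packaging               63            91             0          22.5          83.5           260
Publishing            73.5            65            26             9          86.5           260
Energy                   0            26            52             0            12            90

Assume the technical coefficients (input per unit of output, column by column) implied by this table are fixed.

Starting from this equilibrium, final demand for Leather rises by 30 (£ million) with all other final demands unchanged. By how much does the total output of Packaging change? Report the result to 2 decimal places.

Technical coefficients a_ij = z_ij / X_j:
  a_11 = 42/210 = 0.20, a_21 = 63/210 = 0.30, a_31 = 73.5/210 = 0.35, a_41 = 0/210 = 0.00
  a_12 = 0/260 = 0.00, a_22 = 91/260 = 0.35, a_32 = 65/260 = 0.25, a_42 = 26/260 = 0.10
  a_13 = 52/260 = 0.20, a_23 = 0/260 = 0.00, a_33 = 26/260 = 0.10, a_43 = 52/260 = 0.20
  a_14 = 0/90 = 0.00, a_24 = 22.5/90 = 0.25, a_34 = 9/90 = 0.10, a_44 = 0/90 = 0.00
I − A =
  [   0.80     0.00    -0.20     0.00]
  [  -0.30     0.65     0.00    -0.25]
  [  -0.35    -0.25     0.90    -0.10]
  [   0.00    -0.10    -0.20     1.00]
Compute the cofactors C_ij = (−1)^(i+j)·(3×3 minor ij) of I−A; the adjugate is their transpose:
adj(I−A) = Cᵀ =
  [ 0.53700   0.05200   0.12500   0.02550]
  [ 0.28150   0.63400   0.10000   0.16850]
  [ 0.29675   0.20800   0.50000   0.10200]
  [ 0.08750   0.10500   0.11000   0.40750]
det(I−A) = Σ_j (I−A)_1j·C_1j = (0.80)(0.53700) + (0.00)(0.28150) + (-0.20)(0.29675) + (0.00)(0.08750) = 0.37025
(I − A)⁻¹ = adj(I−A) / det(I−A) ≈
  [   1.4504     0.1404     0.3376     0.0689]
  [   0.7603     1.7124     0.2701     0.4551]
  [   0.8015     0.5618     1.3504     0.2755]
  [   0.2363     0.2836     0.2971     1.1006]
Δx = (I − A)⁻¹ Δd with Δd having +30 in the Leather component and 0 elsewhere.
So Δx_2 = L_21 · (+30), where L_21 = adj(I−A)_21 / det(I−A) = 0.28150 / 0.37025.
Δx_2 = 0.28150 × (+30) / 0.37025 = 8.445 / 0.37025 ≈ 22.81.

Δx_2 = 22.81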